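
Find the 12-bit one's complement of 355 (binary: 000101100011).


Original: 000101100011
Invert all bits:
  bit 0: 0 → 1
  bit 1: 0 → 1
  bit 2: 0 → 1
  bit 3: 1 → 0
  bit 4: 0 → 1
  bit 5: 1 → 0
  bit 6: 1 → 0
  bit 7: 0 → 1
  bit 8: 0 → 1
  bit 9: 0 → 1
  bit 10: 1 → 0
  bit 11: 1 → 0
= 111010011100


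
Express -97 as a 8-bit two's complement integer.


Original: 01100001
Step 1 - Invert all bits: 10011110
Step 2 - Add 1: 10011110 + 1
= 10011111 (represents -97)


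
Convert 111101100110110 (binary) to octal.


Group into 3-bit groups: 111101100110110
  111 = 7
  101 = 5
  100 = 4
  110 = 6
  110 = 6
= 0o75466


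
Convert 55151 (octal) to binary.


Each octal digit → 3 binary bits:
  5 = 101
  5 = 101
  1 = 001
  5 = 101
  1 = 001
Concatenate: 101 101 001 101 001
= 101101001101001


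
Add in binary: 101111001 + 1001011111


Align and add column by column (LSB to MSB, carry propagating):
  00101111001
+ 01001011111
  -----------
  col 0: 1 + 1 + 0 (carry in) = 2 → bit 0, carry out 1
  col 1: 0 + 1 + 1 (carry in) = 2 → bit 0, carry out 1
  col 2: 0 + 1 + 1 (carry in) = 2 → bit 0, carry out 1
  col 3: 1 + 1 + 1 (carry in) = 3 → bit 1, carry out 1
  col 4: 1 + 1 + 1 (carry in) = 3 → bit 1, carry out 1
  col 5: 1 + 0 + 1 (carry in) = 2 → bit 0, carry out 1
  col 6: 1 + 1 + 1 (carry in) = 3 → bit 1, carry out 1
  col 7: 0 + 0 + 1 (carry in) = 1 → bit 1, carry out 0
  col 8: 1 + 0 + 0 (carry in) = 1 → bit 1, carry out 0
  col 9: 0 + 1 + 0 (carry in) = 1 → bit 1, carry out 0
  col 10: 0 + 0 + 0 (carry in) = 0 → bit 0, carry out 0
Reading bits MSB→LSB: 01111011000
Strip leading zeros: 1111011000
= 1111011000


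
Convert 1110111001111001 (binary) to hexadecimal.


Group into 4-bit nibbles: 1110111001111001
  1110 = E
  1110 = E
  0111 = 7
  1001 = 9
= 0xEE79


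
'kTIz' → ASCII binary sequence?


String: 'kTIz'  (4 characters)
Per-character ASCII lookup:
  'k': lowercase starts at 97: 'k' = 97 + 10 = 107 → 1101011
  'T': uppercase starts at 65: 'T' = 65 + 19 = 84 → 1010100
  'I': uppercase starts at 65: 'I' = 65 + 8 = 73 → 1001001
  'z': lowercase starts at 97: 'z' = 97 + 25 = 122 → 1111010
= 1101011 1010100 1001001 1111010


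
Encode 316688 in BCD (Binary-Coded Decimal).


Each digit → 4-bit binary:
  3 → 0011
  1 → 0001
  6 → 0110
  6 → 0110
  8 → 1000
  8 → 1000
= 0011 0001 0110 0110 1000 1000


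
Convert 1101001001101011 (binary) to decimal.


Positional values:
Bit 0: 1 × 2^0 = 1
Bit 1: 1 × 2^1 = 2
Bit 3: 1 × 2^3 = 8
Bit 5: 1 × 2^5 = 32
Bit 6: 1 × 2^6 = 64
Bit 9: 1 × 2^9 = 512
Bit 12: 1 × 2^12 = 4096
Bit 14: 1 × 2^14 = 16384
Bit 15: 1 × 2^15 = 32768
Sum = 1 + 2 + 8 + 32 + 64 + 512 + 4096 + 16384 + 32768
= 53867


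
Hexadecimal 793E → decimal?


Positional values:
Position 0: E × 16^0 = 14 × 1 = 14
Position 1: 3 × 16^1 = 3 × 16 = 48
Position 2: 9 × 16^2 = 9 × 256 = 2304
Position 3: 7 × 16^3 = 7 × 4096 = 28672
Sum = 14 + 48 + 2304 + 28672
= 31038


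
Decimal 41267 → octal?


Divide by 8 repeatedly:
41267 ÷ 8 = 5158 remainder 3
5158 ÷ 8 = 644 remainder 6
644 ÷ 8 = 80 remainder 4
80 ÷ 8 = 10 remainder 0
10 ÷ 8 = 1 remainder 2
1 ÷ 8 = 0 remainder 1
Reading remainders bottom-up:
= 0o120463


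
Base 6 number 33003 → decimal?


Positional values (base 6):
  3 × 6^0 = 3 × 1 = 3
  0 × 6^1 = 0 × 6 = 0
  0 × 6^2 = 0 × 36 = 0
  3 × 6^3 = 3 × 216 = 648
  3 × 6^4 = 3 × 1296 = 3888
Sum = 3 + 0 + 0 + 648 + 3888
= 4539


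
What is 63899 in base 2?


Divide by 2 repeatedly:
63899 ÷ 2 = 31949 remainder 1
31949 ÷ 2 = 15974 remainder 1
15974 ÷ 2 = 7987 remainder 0
7987 ÷ 2 = 3993 remainder 1
3993 ÷ 2 = 1996 remainder 1
1996 ÷ 2 = 998 remainder 0
998 ÷ 2 = 499 remainder 0
499 ÷ 2 = 249 remainder 1
249 ÷ 2 = 124 remainder 1
124 ÷ 2 = 62 remainder 0
62 ÷ 2 = 31 remainder 0
31 ÷ 2 = 15 remainder 1
15 ÷ 2 = 7 remainder 1
7 ÷ 2 = 3 remainder 1
3 ÷ 2 = 1 remainder 1
1 ÷ 2 = 0 remainder 1
Reading remainders bottom-up:
= 1111100110011011


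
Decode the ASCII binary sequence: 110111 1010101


Codes (binary): 110111 1010101
Per-code ASCII lookup:
  110111 = 55  (range 48-57: digits, 55 - 48 = 7) → '7'
  1010101 = 85  (range 65-90: uppercase, 85 - 65 = 20) → 'U'
= '7U'


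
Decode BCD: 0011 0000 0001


Each 4-bit group → digit:
  0011 → 3
  0000 → 0
  0001 → 1
= 301


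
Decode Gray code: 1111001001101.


Gray code: 1111001001101
MSB stays the same: 1
Each subsequent bit = prev_binary XOR current_gray:
  B[1] = 1 XOR 1 = 0
  B[2] = 0 XOR 1 = 1
  B[3] = 1 XOR 1 = 0
  B[4] = 0 XOR 0 = 0
  B[5] = 0 XOR 0 = 0
  B[6] = 0 XOR 1 = 1
  B[7] = 1 XOR 0 = 1
  B[8] = 1 XOR 0 = 1
  B[9] = 1 XOR 1 = 0
  B[10] = 0 XOR 1 = 1
  B[11] = 1 XOR 0 = 1
  B[12] = 1 XOR 1 = 0
= 1010001110110 (5238 decimal)


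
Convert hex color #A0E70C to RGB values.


Hex: #A0E70C
R = A0₁₆ = 160
G = E7₁₆ = 231
B = 0C₁₆ = 12
= RGB(160, 231, 12)


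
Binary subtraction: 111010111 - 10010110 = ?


Align and subtract column by column (LSB to MSB, borrowing when needed):
  111010111
- 010010110
  ---------
  col 0: (1 - 0 borrow-in) - 0 → 1 - 0 = 1, borrow out 0
  col 1: (1 - 0 borrow-in) - 1 → 1 - 1 = 0, borrow out 0
  col 2: (1 - 0 borrow-in) - 1 → 1 - 1 = 0, borrow out 0
  col 3: (0 - 0 borrow-in) - 0 → 0 - 0 = 0, borrow out 0
  col 4: (1 - 0 borrow-in) - 1 → 1 - 1 = 0, borrow out 0
  col 5: (0 - 0 borrow-in) - 0 → 0 - 0 = 0, borrow out 0
  col 6: (1 - 0 borrow-in) - 0 → 1 - 0 = 1, borrow out 0
  col 7: (1 - 0 borrow-in) - 1 → 1 - 1 = 0, borrow out 0
  col 8: (1 - 0 borrow-in) - 0 → 1 - 0 = 1, borrow out 0
Reading bits MSB→LSB: 101000001
Strip leading zeros: 101000001
= 101000001


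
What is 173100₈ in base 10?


Positional values:
Position 0: 0 × 8^0 = 0
Position 1: 0 × 8^1 = 0
Position 2: 1 × 8^2 = 64
Position 3: 3 × 8^3 = 1536
Position 4: 7 × 8^4 = 28672
Position 5: 1 × 8^5 = 32768
Sum = 0 + 0 + 64 + 1536 + 28672 + 32768
= 63040


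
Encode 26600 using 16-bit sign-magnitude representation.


Sign bit: 0 (positive)
Magnitude: 26600 = 110011111101000
= 0110011111101000


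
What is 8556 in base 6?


Divide by 6 repeatedly:
8556 ÷ 6 = 1426 remainder 0
1426 ÷ 6 = 237 remainder 4
237 ÷ 6 = 39 remainder 3
39 ÷ 6 = 6 remainder 3
6 ÷ 6 = 1 remainder 0
1 ÷ 6 = 0 remainder 1
Reading remainders bottom-up:
= 103340


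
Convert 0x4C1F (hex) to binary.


Each hex digit → 4 binary bits:
  4 = 0100
  C = 1100
  1 = 0001
  F = 1111
Concatenate: 0100 1100 0001 1111
= 0100110000011111


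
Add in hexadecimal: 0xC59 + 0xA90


Align and add column by column (LSB to MSB, each column mod 16 with carry):
  0C59
+ 0A90
  ----
  col 0: 9(9) + 0(0) + 0 (carry in) = 9 → 9(9), carry out 0
  col 1: 5(5) + 9(9) + 0 (carry in) = 14 → E(14), carry out 0
  col 2: C(12) + A(10) + 0 (carry in) = 22 → 6(6), carry out 1
  col 3: 0(0) + 0(0) + 1 (carry in) = 1 → 1(1), carry out 0
Reading digits MSB→LSB: 16E9
Strip leading zeros: 16E9
= 0x16E9


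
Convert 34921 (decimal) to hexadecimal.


Divide by 16 repeatedly:
34921 ÷ 16 = 2182 remainder 9 (9)
2182 ÷ 16 = 136 remainder 6 (6)
136 ÷ 16 = 8 remainder 8 (8)
8 ÷ 16 = 0 remainder 8 (8)
Reading remainders bottom-up:
= 0x8869


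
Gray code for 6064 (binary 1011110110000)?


Binary: 1011110110000
Gray code: G = B XOR (B >> 1)
B >> 1 = 0101111011000
1011110110000 XOR 0101111011000:
  1 XOR 0 = 1
  0 XOR 1 = 1
  1 XOR 0 = 1
  1 XOR 1 = 0
  1 XOR 1 = 0
  1 XOR 1 = 0
  0 XOR 1 = 1
  1 XOR 0 = 1
  1 XOR 1 = 0
  0 XOR 1 = 1
  0 XOR 0 = 0
  0 XOR 0 = 0
  0 XOR 0 = 0
= 1110001101000


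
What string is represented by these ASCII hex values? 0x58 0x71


Codes (hex): 0x58 0x71
Per-code ASCII lookup:
  0x58 = 88  (range 65-90: uppercase, 88 - 65 = 23) → 'X'
  0x71 = 113  (range 97-122: lowercase, 113 - 97 = 16) → 'q'
= 'Xq'


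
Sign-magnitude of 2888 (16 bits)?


Sign bit: 0 (positive)
Magnitude: 2888 = 000101101001000
= 0000101101001000


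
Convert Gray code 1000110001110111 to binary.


Gray code: 1000110001110111
MSB stays the same: 1
Each subsequent bit = prev_binary XOR current_gray:
  B[1] = 1 XOR 0 = 1
  B[2] = 1 XOR 0 = 1
  B[3] = 1 XOR 0 = 1
  B[4] = 1 XOR 1 = 0
  B[5] = 0 XOR 1 = 1
  B[6] = 1 XOR 0 = 1
  B[7] = 1 XOR 0 = 1
  B[8] = 1 XOR 0 = 1
  B[9] = 1 XOR 1 = 0
  B[10] = 0 XOR 1 = 1
  B[11] = 1 XOR 1 = 0
  B[12] = 0 XOR 0 = 0
  B[13] = 0 XOR 1 = 1
  B[14] = 1 XOR 1 = 0
  B[15] = 0 XOR 1 = 1
= 1111011110100101 (63397 decimal)


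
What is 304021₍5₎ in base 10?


Positional values (base 5):
  1 × 5^0 = 1 × 1 = 1
  2 × 5^1 = 2 × 5 = 10
  0 × 5^2 = 0 × 25 = 0
  4 × 5^3 = 4 × 125 = 500
  0 × 5^4 = 0 × 625 = 0
  3 × 5^5 = 3 × 3125 = 9375
Sum = 1 + 10 + 0 + 500 + 0 + 9375
= 9886


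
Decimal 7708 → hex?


Divide by 16 repeatedly:
7708 ÷ 16 = 481 remainder 12 (C)
481 ÷ 16 = 30 remainder 1 (1)
30 ÷ 16 = 1 remainder 14 (E)
1 ÷ 16 = 0 remainder 1 (1)
Reading remainders bottom-up:
= 0x1E1C


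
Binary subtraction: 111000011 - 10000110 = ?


Align and subtract column by column (LSB to MSB, borrowing when needed):
  111000011
- 010000110
  ---------
  col 0: (1 - 0 borrow-in) - 0 → 1 - 0 = 1, borrow out 0
  col 1: (1 - 0 borrow-in) - 1 → 1 - 1 = 0, borrow out 0
  col 2: (0 - 0 borrow-in) - 1 → borrow from next column: (0+2) - 1 = 1, borrow out 1
  col 3: (0 - 1 borrow-in) - 0 → borrow from next column: (-1+2) - 0 = 1, borrow out 1
  col 4: (0 - 1 borrow-in) - 0 → borrow from next column: (-1+2) - 0 = 1, borrow out 1
  col 5: (0 - 1 borrow-in) - 0 → borrow from next column: (-1+2) - 0 = 1, borrow out 1
  col 6: (1 - 1 borrow-in) - 0 → 0 - 0 = 0, borrow out 0
  col 7: (1 - 0 borrow-in) - 1 → 1 - 1 = 0, borrow out 0
  col 8: (1 - 0 borrow-in) - 0 → 1 - 0 = 1, borrow out 0
Reading bits MSB→LSB: 100111101
Strip leading zeros: 100111101
= 100111101


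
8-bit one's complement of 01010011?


Original: 01010011
Invert all bits:
  bit 0: 0 → 1
  bit 1: 1 → 0
  bit 2: 0 → 1
  bit 3: 1 → 0
  bit 4: 0 → 1
  bit 5: 0 → 1
  bit 6: 1 → 0
  bit 7: 1 → 0
= 10101100


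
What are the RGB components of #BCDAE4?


Hex: #BCDAE4
R = BC₁₆ = 188
G = DA₁₆ = 218
B = E4₁₆ = 228
= RGB(188, 218, 228)


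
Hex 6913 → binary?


Each hex digit → 4 binary bits:
  6 = 0110
  9 = 1001
  1 = 0001
  3 = 0011
Concatenate: 0110 1001 0001 0011
= 0110100100010011


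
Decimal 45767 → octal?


Divide by 8 repeatedly:
45767 ÷ 8 = 5720 remainder 7
5720 ÷ 8 = 715 remainder 0
715 ÷ 8 = 89 remainder 3
89 ÷ 8 = 11 remainder 1
11 ÷ 8 = 1 remainder 3
1 ÷ 8 = 0 remainder 1
Reading remainders bottom-up:
= 0o131307


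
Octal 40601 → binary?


Each octal digit → 3 binary bits:
  4 = 100
  0 = 000
  6 = 110
  0 = 000
  1 = 001
Concatenate: 100 000 110 000 001
= 100000110000001


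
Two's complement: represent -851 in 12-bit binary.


Original: 001101010011
Step 1 - Invert all bits: 110010101100
Step 2 - Add 1: 110010101100 + 1
= 110010101101 (represents -851)


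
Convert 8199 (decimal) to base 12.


Divide by 12 repeatedly:
8199 ÷ 12 = 683 remainder 3
683 ÷ 12 = 56 remainder 11
56 ÷ 12 = 4 remainder 8
4 ÷ 12 = 0 remainder 4
Reading remainders bottom-up:
= 48B3


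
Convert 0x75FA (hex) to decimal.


Positional values:
Position 0: A × 16^0 = 10 × 1 = 10
Position 1: F × 16^1 = 15 × 16 = 240
Position 2: 5 × 16^2 = 5 × 256 = 1280
Position 3: 7 × 16^3 = 7 × 4096 = 28672
Sum = 10 + 240 + 1280 + 28672
= 30202


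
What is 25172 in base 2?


Divide by 2 repeatedly:
25172 ÷ 2 = 12586 remainder 0
12586 ÷ 2 = 6293 remainder 0
6293 ÷ 2 = 3146 remainder 1
3146 ÷ 2 = 1573 remainder 0
1573 ÷ 2 = 786 remainder 1
786 ÷ 2 = 393 remainder 0
393 ÷ 2 = 196 remainder 1
196 ÷ 2 = 98 remainder 0
98 ÷ 2 = 49 remainder 0
49 ÷ 2 = 24 remainder 1
24 ÷ 2 = 12 remainder 0
12 ÷ 2 = 6 remainder 0
6 ÷ 2 = 3 remainder 0
3 ÷ 2 = 1 remainder 1
1 ÷ 2 = 0 remainder 1
Reading remainders bottom-up:
= 110001001010100


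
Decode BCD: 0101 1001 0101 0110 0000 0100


Each 4-bit group → digit:
  0101 → 5
  1001 → 9
  0101 → 5
  0110 → 6
  0000 → 0
  0100 → 4
= 595604


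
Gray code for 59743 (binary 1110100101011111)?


Binary: 1110100101011111
Gray code: G = B XOR (B >> 1)
B >> 1 = 0111010010101111
1110100101011111 XOR 0111010010101111:
  1 XOR 0 = 1
  1 XOR 1 = 0
  1 XOR 1 = 0
  0 XOR 1 = 1
  1 XOR 0 = 1
  0 XOR 1 = 1
  0 XOR 0 = 0
  1 XOR 0 = 1
  0 XOR 1 = 1
  1 XOR 0 = 1
  0 XOR 1 = 1
  1 XOR 0 = 1
  1 XOR 1 = 0
  1 XOR 1 = 0
  1 XOR 1 = 0
  1 XOR 1 = 0
= 1001110111110000


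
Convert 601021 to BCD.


Each digit → 4-bit binary:
  6 → 0110
  0 → 0000
  1 → 0001
  0 → 0000
  2 → 0010
  1 → 0001
= 0110 0000 0001 0000 0010 0001


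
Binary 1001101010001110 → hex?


Group into 4-bit nibbles: 1001101010001110
  1001 = 9
  1010 = A
  1000 = 8
  1110 = E
= 0x9A8E


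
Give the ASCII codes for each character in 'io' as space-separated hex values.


String: 'io'  (2 characters)
Per-character ASCII lookup:
  'i': lowercase starts at 97: 'i' = 97 + 8 = 105 → 0x69
  'o': lowercase starts at 97: 'o' = 97 + 14 = 111 → 0x6F
= 0x69 0x6F


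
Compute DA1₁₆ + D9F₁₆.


Align and add column by column (LSB to MSB, each column mod 16 with carry):
  0DA1
+ 0D9F
  ----
  col 0: 1(1) + F(15) + 0 (carry in) = 16 → 0(0), carry out 1
  col 1: A(10) + 9(9) + 1 (carry in) = 20 → 4(4), carry out 1
  col 2: D(13) + D(13) + 1 (carry in) = 27 → B(11), carry out 1
  col 3: 0(0) + 0(0) + 1 (carry in) = 1 → 1(1), carry out 0
Reading digits MSB→LSB: 1B40
Strip leading zeros: 1B40
= 0x1B40


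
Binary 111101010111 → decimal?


Positional values:
Bit 0: 1 × 2^0 = 1
Bit 1: 1 × 2^1 = 2
Bit 2: 1 × 2^2 = 4
Bit 4: 1 × 2^4 = 16
Bit 6: 1 × 2^6 = 64
Bit 8: 1 × 2^8 = 256
Bit 9: 1 × 2^9 = 512
Bit 10: 1 × 2^10 = 1024
Bit 11: 1 × 2^11 = 2048
Sum = 1 + 2 + 4 + 16 + 64 + 256 + 512 + 1024 + 2048
= 3927


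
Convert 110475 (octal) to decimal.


Positional values:
Position 0: 5 × 8^0 = 5
Position 1: 7 × 8^1 = 56
Position 2: 4 × 8^2 = 256
Position 3: 0 × 8^3 = 0
Position 4: 1 × 8^4 = 4096
Position 5: 1 × 8^5 = 32768
Sum = 5 + 56 + 256 + 0 + 4096 + 32768
= 37181


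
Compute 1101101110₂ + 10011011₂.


Align and add column by column (LSB to MSB, carry propagating):
  01101101110
+ 00010011011
  -----------
  col 0: 0 + 1 + 0 (carry in) = 1 → bit 1, carry out 0
  col 1: 1 + 1 + 0 (carry in) = 2 → bit 0, carry out 1
  col 2: 1 + 0 + 1 (carry in) = 2 → bit 0, carry out 1
  col 3: 1 + 1 + 1 (carry in) = 3 → bit 1, carry out 1
  col 4: 0 + 1 + 1 (carry in) = 2 → bit 0, carry out 1
  col 5: 1 + 0 + 1 (carry in) = 2 → bit 0, carry out 1
  col 6: 1 + 0 + 1 (carry in) = 2 → bit 0, carry out 1
  col 7: 0 + 1 + 1 (carry in) = 2 → bit 0, carry out 1
  col 8: 1 + 0 + 1 (carry in) = 2 → bit 0, carry out 1
  col 9: 1 + 0 + 1 (carry in) = 2 → bit 0, carry out 1
  col 10: 0 + 0 + 1 (carry in) = 1 → bit 1, carry out 0
Reading bits MSB→LSB: 10000001001
Strip leading zeros: 10000001001
= 10000001001


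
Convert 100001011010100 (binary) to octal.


Group into 3-bit groups: 100001011010100
  100 = 4
  001 = 1
  011 = 3
  010 = 2
  100 = 4
= 0o41324


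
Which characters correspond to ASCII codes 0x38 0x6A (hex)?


Codes (hex): 0x38 0x6A
Per-code ASCII lookup:
  0x38 = 56  (range 48-57: digits, 56 - 48 = 8) → '8'
  0x6A = 106  (range 97-122: lowercase, 106 - 97 = 9) → 'j'
= '8j'


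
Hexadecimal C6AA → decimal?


Positional values:
Position 0: A × 16^0 = 10 × 1 = 10
Position 1: A × 16^1 = 10 × 16 = 160
Position 2: 6 × 16^2 = 6 × 256 = 1536
Position 3: C × 16^3 = 12 × 4096 = 49152
Sum = 10 + 160 + 1536 + 49152
= 50858


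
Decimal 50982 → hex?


Divide by 16 repeatedly:
50982 ÷ 16 = 3186 remainder 6 (6)
3186 ÷ 16 = 199 remainder 2 (2)
199 ÷ 16 = 12 remainder 7 (7)
12 ÷ 16 = 0 remainder 12 (C)
Reading remainders bottom-up:
= 0xC726


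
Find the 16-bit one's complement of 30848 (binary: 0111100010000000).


Original: 0111100010000000
Invert all bits:
  bit 0: 0 → 1
  bit 1: 1 → 0
  bit 2: 1 → 0
  bit 3: 1 → 0
  bit 4: 1 → 0
  bit 5: 0 → 1
  bit 6: 0 → 1
  bit 7: 0 → 1
  bit 8: 1 → 0
  bit 9: 0 → 1
  bit 10: 0 → 1
  bit 11: 0 → 1
  bit 12: 0 → 1
  bit 13: 0 → 1
  bit 14: 0 → 1
  bit 15: 0 → 1
= 1000011101111111


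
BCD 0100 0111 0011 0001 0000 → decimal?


Each 4-bit group → digit:
  0100 → 4
  0111 → 7
  0011 → 3
  0001 → 1
  0000 → 0
= 47310


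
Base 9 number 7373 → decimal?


Positional values (base 9):
  3 × 9^0 = 3 × 1 = 3
  7 × 9^1 = 7 × 9 = 63
  3 × 9^2 = 3 × 81 = 243
  7 × 9^3 = 7 × 729 = 5103
Sum = 3 + 63 + 243 + 5103
= 5412


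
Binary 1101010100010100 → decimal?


Positional values:
Bit 2: 1 × 2^2 = 4
Bit 4: 1 × 2^4 = 16
Bit 8: 1 × 2^8 = 256
Bit 10: 1 × 2^10 = 1024
Bit 12: 1 × 2^12 = 4096
Bit 14: 1 × 2^14 = 16384
Bit 15: 1 × 2^15 = 32768
Sum = 4 + 16 + 256 + 1024 + 4096 + 16384 + 32768
= 54548


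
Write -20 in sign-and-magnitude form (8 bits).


Sign bit: 1 (negative)
Magnitude: 20 = 0010100
= 10010100


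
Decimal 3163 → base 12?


Divide by 12 repeatedly:
3163 ÷ 12 = 263 remainder 7
263 ÷ 12 = 21 remainder 11
21 ÷ 12 = 1 remainder 9
1 ÷ 12 = 0 remainder 1
Reading remainders bottom-up:
= 19B7


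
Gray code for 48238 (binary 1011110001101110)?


Binary: 1011110001101110
Gray code: G = B XOR (B >> 1)
B >> 1 = 0101111000110111
1011110001101110 XOR 0101111000110111:
  1 XOR 0 = 1
  0 XOR 1 = 1
  1 XOR 0 = 1
  1 XOR 1 = 0
  1 XOR 1 = 0
  1 XOR 1 = 0
  0 XOR 1 = 1
  0 XOR 0 = 0
  0 XOR 0 = 0
  1 XOR 0 = 1
  1 XOR 1 = 0
  0 XOR 1 = 1
  1 XOR 0 = 1
  1 XOR 1 = 0
  1 XOR 1 = 0
  0 XOR 1 = 1
= 1110001001011001


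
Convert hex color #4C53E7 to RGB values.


Hex: #4C53E7
R = 4C₁₆ = 76
G = 53₁₆ = 83
B = E7₁₆ = 231
= RGB(76, 83, 231)


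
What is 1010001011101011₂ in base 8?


Group into 3-bit groups: 001010001011101011
  001 = 1
  010 = 2
  001 = 1
  011 = 3
  101 = 5
  011 = 3
= 0o121353


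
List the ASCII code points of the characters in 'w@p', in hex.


String: 'w@p'  (3 characters)
Per-character ASCII lookup:
  'w': lowercase starts at 97: 'w' = 97 + 22 = 119 → 0x77
  '@': special character: '@' = 64 → 0x40
  'p': lowercase starts at 97: 'p' = 97 + 15 = 112 → 0x70
= 0x77 0x40 0x70


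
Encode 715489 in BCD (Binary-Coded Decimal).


Each digit → 4-bit binary:
  7 → 0111
  1 → 0001
  5 → 0101
  4 → 0100
  8 → 1000
  9 → 1001
= 0111 0001 0101 0100 1000 1001


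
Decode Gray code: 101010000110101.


Gray code: 101010000110101
MSB stays the same: 1
Each subsequent bit = prev_binary XOR current_gray:
  B[1] = 1 XOR 0 = 1
  B[2] = 1 XOR 1 = 0
  B[3] = 0 XOR 0 = 0
  B[4] = 0 XOR 1 = 1
  B[5] = 1 XOR 0 = 1
  B[6] = 1 XOR 0 = 1
  B[7] = 1 XOR 0 = 1
  B[8] = 1 XOR 0 = 1
  B[9] = 1 XOR 1 = 0
  B[10] = 0 XOR 1 = 1
  B[11] = 1 XOR 0 = 1
  B[12] = 1 XOR 1 = 0
  B[13] = 0 XOR 0 = 0
  B[14] = 0 XOR 1 = 1
= 110011111011001 (26585 decimal)


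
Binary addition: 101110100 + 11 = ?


Align and add column by column (LSB to MSB, carry propagating):
  0101110100
+ 0000000011
  ----------
  col 0: 0 + 1 + 0 (carry in) = 1 → bit 1, carry out 0
  col 1: 0 + 1 + 0 (carry in) = 1 → bit 1, carry out 0
  col 2: 1 + 0 + 0 (carry in) = 1 → bit 1, carry out 0
  col 3: 0 + 0 + 0 (carry in) = 0 → bit 0, carry out 0
  col 4: 1 + 0 + 0 (carry in) = 1 → bit 1, carry out 0
  col 5: 1 + 0 + 0 (carry in) = 1 → bit 1, carry out 0
  col 6: 1 + 0 + 0 (carry in) = 1 → bit 1, carry out 0
  col 7: 0 + 0 + 0 (carry in) = 0 → bit 0, carry out 0
  col 8: 1 + 0 + 0 (carry in) = 1 → bit 1, carry out 0
  col 9: 0 + 0 + 0 (carry in) = 0 → bit 0, carry out 0
Reading bits MSB→LSB: 0101110111
Strip leading zeros: 101110111
= 101110111


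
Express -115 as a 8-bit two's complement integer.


Original: 01110011
Step 1 - Invert all bits: 10001100
Step 2 - Add 1: 10001100 + 1
= 10001101 (represents -115)


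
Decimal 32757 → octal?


Divide by 8 repeatedly:
32757 ÷ 8 = 4094 remainder 5
4094 ÷ 8 = 511 remainder 6
511 ÷ 8 = 63 remainder 7
63 ÷ 8 = 7 remainder 7
7 ÷ 8 = 0 remainder 7
Reading remainders bottom-up:
= 0o77765


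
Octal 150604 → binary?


Each octal digit → 3 binary bits:
  1 = 001
  5 = 101
  0 = 000
  6 = 110
  0 = 000
  4 = 100
Concatenate: 001 101 000 110 000 100
= 001101000110000100


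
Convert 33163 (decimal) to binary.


Divide by 2 repeatedly:
33163 ÷ 2 = 16581 remainder 1
16581 ÷ 2 = 8290 remainder 1
8290 ÷ 2 = 4145 remainder 0
4145 ÷ 2 = 2072 remainder 1
2072 ÷ 2 = 1036 remainder 0
1036 ÷ 2 = 518 remainder 0
518 ÷ 2 = 259 remainder 0
259 ÷ 2 = 129 remainder 1
129 ÷ 2 = 64 remainder 1
64 ÷ 2 = 32 remainder 0
32 ÷ 2 = 16 remainder 0
16 ÷ 2 = 8 remainder 0
8 ÷ 2 = 4 remainder 0
4 ÷ 2 = 2 remainder 0
2 ÷ 2 = 1 remainder 0
1 ÷ 2 = 0 remainder 1
Reading remainders bottom-up:
= 1000000110001011


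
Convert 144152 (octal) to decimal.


Positional values:
Position 0: 2 × 8^0 = 2
Position 1: 5 × 8^1 = 40
Position 2: 1 × 8^2 = 64
Position 3: 4 × 8^3 = 2048
Position 4: 4 × 8^4 = 16384
Position 5: 1 × 8^5 = 32768
Sum = 2 + 40 + 64 + 2048 + 16384 + 32768
= 51306


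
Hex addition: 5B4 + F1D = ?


Align and add column by column (LSB to MSB, each column mod 16 with carry):
  05B4
+ 0F1D
  ----
  col 0: 4(4) + D(13) + 0 (carry in) = 17 → 1(1), carry out 1
  col 1: B(11) + 1(1) + 1 (carry in) = 13 → D(13), carry out 0
  col 2: 5(5) + F(15) + 0 (carry in) = 20 → 4(4), carry out 1
  col 3: 0(0) + 0(0) + 1 (carry in) = 1 → 1(1), carry out 0
Reading digits MSB→LSB: 14D1
Strip leading zeros: 14D1
= 0x14D1


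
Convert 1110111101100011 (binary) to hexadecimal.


Group into 4-bit nibbles: 1110111101100011
  1110 = E
  1111 = F
  0110 = 6
  0011 = 3
= 0xEF63


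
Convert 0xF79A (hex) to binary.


Each hex digit → 4 binary bits:
  F = 1111
  7 = 0111
  9 = 1001
  A = 1010
Concatenate: 1111 0111 1001 1010
= 1111011110011010


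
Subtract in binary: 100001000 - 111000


Align and subtract column by column (LSB to MSB, borrowing when needed):
  100001000
- 000111000
  ---------
  col 0: (0 - 0 borrow-in) - 0 → 0 - 0 = 0, borrow out 0
  col 1: (0 - 0 borrow-in) - 0 → 0 - 0 = 0, borrow out 0
  col 2: (0 - 0 borrow-in) - 0 → 0 - 0 = 0, borrow out 0
  col 3: (1 - 0 borrow-in) - 1 → 1 - 1 = 0, borrow out 0
  col 4: (0 - 0 borrow-in) - 1 → borrow from next column: (0+2) - 1 = 1, borrow out 1
  col 5: (0 - 1 borrow-in) - 1 → borrow from next column: (-1+2) - 1 = 0, borrow out 1
  col 6: (0 - 1 borrow-in) - 0 → borrow from next column: (-1+2) - 0 = 1, borrow out 1
  col 7: (0 - 1 borrow-in) - 0 → borrow from next column: (-1+2) - 0 = 1, borrow out 1
  col 8: (1 - 1 borrow-in) - 0 → 0 - 0 = 0, borrow out 0
Reading bits MSB→LSB: 011010000
Strip leading zeros: 11010000
= 11010000


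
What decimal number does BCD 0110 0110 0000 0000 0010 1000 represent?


Each 4-bit group → digit:
  0110 → 6
  0110 → 6
  0000 → 0
  0000 → 0
  0010 → 2
  1000 → 8
= 660028


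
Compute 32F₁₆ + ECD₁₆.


Align and add column by column (LSB to MSB, each column mod 16 with carry):
  032F
+ 0ECD
  ----
  col 0: F(15) + D(13) + 0 (carry in) = 28 → C(12), carry out 1
  col 1: 2(2) + C(12) + 1 (carry in) = 15 → F(15), carry out 0
  col 2: 3(3) + E(14) + 0 (carry in) = 17 → 1(1), carry out 1
  col 3: 0(0) + 0(0) + 1 (carry in) = 1 → 1(1), carry out 0
Reading digits MSB→LSB: 11FC
Strip leading zeros: 11FC
= 0x11FC


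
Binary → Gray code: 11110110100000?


Binary: 11110110100000
Gray code: G = B XOR (B >> 1)
B >> 1 = 01111011010000
11110110100000 XOR 01111011010000:
  1 XOR 0 = 1
  1 XOR 1 = 0
  1 XOR 1 = 0
  1 XOR 1 = 0
  0 XOR 1 = 1
  1 XOR 0 = 1
  1 XOR 1 = 0
  0 XOR 1 = 1
  1 XOR 0 = 1
  0 XOR 1 = 1
  0 XOR 0 = 0
  0 XOR 0 = 0
  0 XOR 0 = 0
  0 XOR 0 = 0
= 10001101110000


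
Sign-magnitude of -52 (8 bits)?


Sign bit: 1 (negative)
Magnitude: 52 = 0110100
= 10110100


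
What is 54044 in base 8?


Divide by 8 repeatedly:
54044 ÷ 8 = 6755 remainder 4
6755 ÷ 8 = 844 remainder 3
844 ÷ 8 = 105 remainder 4
105 ÷ 8 = 13 remainder 1
13 ÷ 8 = 1 remainder 5
1 ÷ 8 = 0 remainder 1
Reading remainders bottom-up:
= 0o151434


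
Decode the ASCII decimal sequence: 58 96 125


Codes (decimal): 58 96 125
Per-code ASCII lookup:
  58  (special character) → ':'
  96  (special character) → '`'
  125  (special character) → '}'
= ':`}'


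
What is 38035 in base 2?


Divide by 2 repeatedly:
38035 ÷ 2 = 19017 remainder 1
19017 ÷ 2 = 9508 remainder 1
9508 ÷ 2 = 4754 remainder 0
4754 ÷ 2 = 2377 remainder 0
2377 ÷ 2 = 1188 remainder 1
1188 ÷ 2 = 594 remainder 0
594 ÷ 2 = 297 remainder 0
297 ÷ 2 = 148 remainder 1
148 ÷ 2 = 74 remainder 0
74 ÷ 2 = 37 remainder 0
37 ÷ 2 = 18 remainder 1
18 ÷ 2 = 9 remainder 0
9 ÷ 2 = 4 remainder 1
4 ÷ 2 = 2 remainder 0
2 ÷ 2 = 1 remainder 0
1 ÷ 2 = 0 remainder 1
Reading remainders bottom-up:
= 1001010010010011


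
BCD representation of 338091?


Each digit → 4-bit binary:
  3 → 0011
  3 → 0011
  8 → 1000
  0 → 0000
  9 → 1001
  1 → 0001
= 0011 0011 1000 0000 1001 0001


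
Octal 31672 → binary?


Each octal digit → 3 binary bits:
  3 = 011
  1 = 001
  6 = 110
  7 = 111
  2 = 010
Concatenate: 011 001 110 111 010
= 011001110111010


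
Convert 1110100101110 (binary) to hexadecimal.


Group into 4-bit nibbles: 0001110100101110
  0001 = 1
  1101 = D
  0010 = 2
  1110 = E
= 0x1D2E


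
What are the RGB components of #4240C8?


Hex: #4240C8
R = 42₁₆ = 66
G = 40₁₆ = 64
B = C8₁₆ = 200
= RGB(66, 64, 200)


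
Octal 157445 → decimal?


Positional values:
Position 0: 5 × 8^0 = 5
Position 1: 4 × 8^1 = 32
Position 2: 4 × 8^2 = 256
Position 3: 7 × 8^3 = 3584
Position 4: 5 × 8^4 = 20480
Position 5: 1 × 8^5 = 32768
Sum = 5 + 32 + 256 + 3584 + 20480 + 32768
= 57125


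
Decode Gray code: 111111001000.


Gray code: 111111001000
MSB stays the same: 1
Each subsequent bit = prev_binary XOR current_gray:
  B[1] = 1 XOR 1 = 0
  B[2] = 0 XOR 1 = 1
  B[3] = 1 XOR 1 = 0
  B[4] = 0 XOR 1 = 1
  B[5] = 1 XOR 1 = 0
  B[6] = 0 XOR 0 = 0
  B[7] = 0 XOR 0 = 0
  B[8] = 0 XOR 1 = 1
  B[9] = 1 XOR 0 = 1
  B[10] = 1 XOR 0 = 1
  B[11] = 1 XOR 0 = 1
= 101010001111 (2703 decimal)


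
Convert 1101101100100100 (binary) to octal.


Group into 3-bit groups: 001101101100100100
  001 = 1
  101 = 5
  101 = 5
  100 = 4
  100 = 4
  100 = 4
= 0o155444


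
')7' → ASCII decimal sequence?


String: ')7'  (2 characters)
Per-character ASCII lookup:
  ')': special character: ')' = 41
  '7': digits start at 48: '7' = 48 + 7 = 55
= 41 55


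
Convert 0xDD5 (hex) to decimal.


Positional values:
Position 0: 5 × 16^0 = 5 × 1 = 5
Position 1: D × 16^1 = 13 × 16 = 208
Position 2: D × 16^2 = 13 × 256 = 3328
Sum = 5 + 208 + 3328
= 3541


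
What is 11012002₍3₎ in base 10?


Positional values (base 3):
  2 × 3^0 = 2 × 1 = 2
  0 × 3^1 = 0 × 3 = 0
  0 × 3^2 = 0 × 9 = 0
  2 × 3^3 = 2 × 27 = 54
  1 × 3^4 = 1 × 81 = 81
  0 × 3^5 = 0 × 243 = 0
  1 × 3^6 = 1 × 729 = 729
  1 × 3^7 = 1 × 2187 = 2187
Sum = 2 + 0 + 0 + 54 + 81 + 0 + 729 + 2187
= 3053


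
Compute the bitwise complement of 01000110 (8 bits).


Original: 01000110
Invert all bits:
  bit 0: 0 → 1
  bit 1: 1 → 0
  bit 2: 0 → 1
  bit 3: 0 → 1
  bit 4: 0 → 1
  bit 5: 1 → 0
  bit 6: 1 → 0
  bit 7: 0 → 1
= 10111001


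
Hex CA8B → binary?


Each hex digit → 4 binary bits:
  C = 1100
  A = 1010
  8 = 1000
  B = 1011
Concatenate: 1100 1010 1000 1011
= 1100101010001011


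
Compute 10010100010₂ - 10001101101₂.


Align and subtract column by column (LSB to MSB, borrowing when needed):
  10010100010
- 10001101101
  -----------
  col 0: (0 - 0 borrow-in) - 1 → borrow from next column: (0+2) - 1 = 1, borrow out 1
  col 1: (1 - 1 borrow-in) - 0 → 0 - 0 = 0, borrow out 0
  col 2: (0 - 0 borrow-in) - 1 → borrow from next column: (0+2) - 1 = 1, borrow out 1
  col 3: (0 - 1 borrow-in) - 1 → borrow from next column: (-1+2) - 1 = 0, borrow out 1
  col 4: (0 - 1 borrow-in) - 0 → borrow from next column: (-1+2) - 0 = 1, borrow out 1
  col 5: (1 - 1 borrow-in) - 1 → borrow from next column: (0+2) - 1 = 1, borrow out 1
  col 6: (0 - 1 borrow-in) - 1 → borrow from next column: (-1+2) - 1 = 0, borrow out 1
  col 7: (1 - 1 borrow-in) - 0 → 0 - 0 = 0, borrow out 0
  col 8: (0 - 0 borrow-in) - 0 → 0 - 0 = 0, borrow out 0
  col 9: (0 - 0 borrow-in) - 0 → 0 - 0 = 0, borrow out 0
  col 10: (1 - 0 borrow-in) - 1 → 1 - 1 = 0, borrow out 0
Reading bits MSB→LSB: 00000110101
Strip leading zeros: 110101
= 110101


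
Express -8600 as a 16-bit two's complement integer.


Original: 0010000110011000
Step 1 - Invert all bits: 1101111001100111
Step 2 - Add 1: 1101111001100111 + 1
= 1101111001101000 (represents -8600)


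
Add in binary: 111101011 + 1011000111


Align and add column by column (LSB to MSB, carry propagating):
  00111101011
+ 01011000111
  -----------
  col 0: 1 + 1 + 0 (carry in) = 2 → bit 0, carry out 1
  col 1: 1 + 1 + 1 (carry in) = 3 → bit 1, carry out 1
  col 2: 0 + 1 + 1 (carry in) = 2 → bit 0, carry out 1
  col 3: 1 + 0 + 1 (carry in) = 2 → bit 0, carry out 1
  col 4: 0 + 0 + 1 (carry in) = 1 → bit 1, carry out 0
  col 5: 1 + 0 + 0 (carry in) = 1 → bit 1, carry out 0
  col 6: 1 + 1 + 0 (carry in) = 2 → bit 0, carry out 1
  col 7: 1 + 1 + 1 (carry in) = 3 → bit 1, carry out 1
  col 8: 1 + 0 + 1 (carry in) = 2 → bit 0, carry out 1
  col 9: 0 + 1 + 1 (carry in) = 2 → bit 0, carry out 1
  col 10: 0 + 0 + 1 (carry in) = 1 → bit 1, carry out 0
Reading bits MSB→LSB: 10010110010
Strip leading zeros: 10010110010
= 10010110010


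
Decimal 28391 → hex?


Divide by 16 repeatedly:
28391 ÷ 16 = 1774 remainder 7 (7)
1774 ÷ 16 = 110 remainder 14 (E)
110 ÷ 16 = 6 remainder 14 (E)
6 ÷ 16 = 0 remainder 6 (6)
Reading remainders bottom-up:
= 0x6EE7


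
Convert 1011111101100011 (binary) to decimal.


Positional values:
Bit 0: 1 × 2^0 = 1
Bit 1: 1 × 2^1 = 2
Bit 5: 1 × 2^5 = 32
Bit 6: 1 × 2^6 = 64
Bit 8: 1 × 2^8 = 256
Bit 9: 1 × 2^9 = 512
Bit 10: 1 × 2^10 = 1024
Bit 11: 1 × 2^11 = 2048
Bit 12: 1 × 2^12 = 4096
Bit 13: 1 × 2^13 = 8192
Bit 15: 1 × 2^15 = 32768
Sum = 1 + 2 + 32 + 64 + 256 + 512 + 1024 + 2048 + 4096 + 8192 + 32768
= 48995


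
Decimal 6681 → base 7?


Divide by 7 repeatedly:
6681 ÷ 7 = 954 remainder 3
954 ÷ 7 = 136 remainder 2
136 ÷ 7 = 19 remainder 3
19 ÷ 7 = 2 remainder 5
2 ÷ 7 = 0 remainder 2
Reading remainders bottom-up:
= 25323


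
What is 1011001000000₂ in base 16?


Group into 4-bit nibbles: 0001011001000000
  0001 = 1
  0110 = 6
  0100 = 4
  0000 = 0
= 0x1640


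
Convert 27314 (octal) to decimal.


Positional values:
Position 0: 4 × 8^0 = 4
Position 1: 1 × 8^1 = 8
Position 2: 3 × 8^2 = 192
Position 3: 7 × 8^3 = 3584
Position 4: 2 × 8^4 = 8192
Sum = 4 + 8 + 192 + 3584 + 8192
= 11980


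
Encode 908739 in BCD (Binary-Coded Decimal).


Each digit → 4-bit binary:
  9 → 1001
  0 → 0000
  8 → 1000
  7 → 0111
  3 → 0011
  9 → 1001
= 1001 0000 1000 0111 0011 1001


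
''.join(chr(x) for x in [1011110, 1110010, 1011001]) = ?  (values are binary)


Codes (binary): 1011110 1110010 1011001
Per-code ASCII lookup:
  1011110 = 94  (special character) → '^'
  1110010 = 114  (range 97-122: lowercase, 114 - 97 = 17) → 'r'
  1011001 = 89  (range 65-90: uppercase, 89 - 65 = 24) → 'Y'
= '^rY'


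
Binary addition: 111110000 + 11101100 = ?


Align and add column by column (LSB to MSB, carry propagating):
  0111110000
+ 0011101100
  ----------
  col 0: 0 + 0 + 0 (carry in) = 0 → bit 0, carry out 0
  col 1: 0 + 0 + 0 (carry in) = 0 → bit 0, carry out 0
  col 2: 0 + 1 + 0 (carry in) = 1 → bit 1, carry out 0
  col 3: 0 + 1 + 0 (carry in) = 1 → bit 1, carry out 0
  col 4: 1 + 0 + 0 (carry in) = 1 → bit 1, carry out 0
  col 5: 1 + 1 + 0 (carry in) = 2 → bit 0, carry out 1
  col 6: 1 + 1 + 1 (carry in) = 3 → bit 1, carry out 1
  col 7: 1 + 1 + 1 (carry in) = 3 → bit 1, carry out 1
  col 8: 1 + 0 + 1 (carry in) = 2 → bit 0, carry out 1
  col 9: 0 + 0 + 1 (carry in) = 1 → bit 1, carry out 0
Reading bits MSB→LSB: 1011011100
Strip leading zeros: 1011011100
= 1011011100


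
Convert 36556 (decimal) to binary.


Divide by 2 repeatedly:
36556 ÷ 2 = 18278 remainder 0
18278 ÷ 2 = 9139 remainder 0
9139 ÷ 2 = 4569 remainder 1
4569 ÷ 2 = 2284 remainder 1
2284 ÷ 2 = 1142 remainder 0
1142 ÷ 2 = 571 remainder 0
571 ÷ 2 = 285 remainder 1
285 ÷ 2 = 142 remainder 1
142 ÷ 2 = 71 remainder 0
71 ÷ 2 = 35 remainder 1
35 ÷ 2 = 17 remainder 1
17 ÷ 2 = 8 remainder 1
8 ÷ 2 = 4 remainder 0
4 ÷ 2 = 2 remainder 0
2 ÷ 2 = 1 remainder 0
1 ÷ 2 = 0 remainder 1
Reading remainders bottom-up:
= 1000111011001100


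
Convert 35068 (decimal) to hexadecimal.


Divide by 16 repeatedly:
35068 ÷ 16 = 2191 remainder 12 (C)
2191 ÷ 16 = 136 remainder 15 (F)
136 ÷ 16 = 8 remainder 8 (8)
8 ÷ 16 = 0 remainder 8 (8)
Reading remainders bottom-up:
= 0x88FC


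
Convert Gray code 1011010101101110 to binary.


Gray code: 1011010101101110
MSB stays the same: 1
Each subsequent bit = prev_binary XOR current_gray:
  B[1] = 1 XOR 0 = 1
  B[2] = 1 XOR 1 = 0
  B[3] = 0 XOR 1 = 1
  B[4] = 1 XOR 0 = 1
  B[5] = 1 XOR 1 = 0
  B[6] = 0 XOR 0 = 0
  B[7] = 0 XOR 1 = 1
  B[8] = 1 XOR 0 = 1
  B[9] = 1 XOR 1 = 0
  B[10] = 0 XOR 1 = 1
  B[11] = 1 XOR 0 = 1
  B[12] = 1 XOR 1 = 0
  B[13] = 0 XOR 1 = 1
  B[14] = 1 XOR 1 = 0
  B[15] = 0 XOR 0 = 0
= 1101100110110100 (55732 decimal)


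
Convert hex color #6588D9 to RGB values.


Hex: #6588D9
R = 65₁₆ = 101
G = 88₁₆ = 136
B = D9₁₆ = 217
= RGB(101, 136, 217)


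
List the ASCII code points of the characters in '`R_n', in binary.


String: '`R_n'  (4 characters)
Per-character ASCII lookup:
  '`': special character: '`' = 96 → 1100000
  'R': uppercase starts at 65: 'R' = 65 + 17 = 82 → 1010010
  '_': special character: '_' = 95 → 1011111
  'n': lowercase starts at 97: 'n' = 97 + 13 = 110 → 1101110
= 1100000 1010010 1011111 1101110


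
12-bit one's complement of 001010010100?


Original: 001010010100
Invert all bits:
  bit 0: 0 → 1
  bit 1: 0 → 1
  bit 2: 1 → 0
  bit 3: 0 → 1
  bit 4: 1 → 0
  bit 5: 0 → 1
  bit 6: 0 → 1
  bit 7: 1 → 0
  bit 8: 0 → 1
  bit 9: 1 → 0
  bit 10: 0 → 1
  bit 11: 0 → 1
= 110101101011


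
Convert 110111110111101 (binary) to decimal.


Positional values:
Bit 0: 1 × 2^0 = 1
Bit 2: 1 × 2^2 = 4
Bit 3: 1 × 2^3 = 8
Bit 4: 1 × 2^4 = 16
Bit 5: 1 × 2^5 = 32
Bit 7: 1 × 2^7 = 128
Bit 8: 1 × 2^8 = 256
Bit 9: 1 × 2^9 = 512
Bit 10: 1 × 2^10 = 1024
Bit 11: 1 × 2^11 = 2048
Bit 13: 1 × 2^13 = 8192
Bit 14: 1 × 2^14 = 16384
Sum = 1 + 4 + 8 + 16 + 32 + 128 + 256 + 512 + 1024 + 2048 + 8192 + 16384
= 28605


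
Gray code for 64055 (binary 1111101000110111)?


Binary: 1111101000110111
Gray code: G = B XOR (B >> 1)
B >> 1 = 0111110100011011
1111101000110111 XOR 0111110100011011:
  1 XOR 0 = 1
  1 XOR 1 = 0
  1 XOR 1 = 0
  1 XOR 1 = 0
  1 XOR 1 = 0
  0 XOR 1 = 1
  1 XOR 0 = 1
  0 XOR 1 = 1
  0 XOR 0 = 0
  0 XOR 0 = 0
  1 XOR 0 = 1
  1 XOR 1 = 0
  0 XOR 1 = 1
  1 XOR 0 = 1
  1 XOR 1 = 0
  1 XOR 1 = 0
= 1000011100101100


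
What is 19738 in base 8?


Divide by 8 repeatedly:
19738 ÷ 8 = 2467 remainder 2
2467 ÷ 8 = 308 remainder 3
308 ÷ 8 = 38 remainder 4
38 ÷ 8 = 4 remainder 6
4 ÷ 8 = 0 remainder 4
Reading remainders bottom-up:
= 0o46432


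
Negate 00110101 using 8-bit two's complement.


Original: 00110101
Step 1 - Invert all bits: 11001010
Step 2 - Add 1: 11001010 + 1
= 11001011 (represents -53)


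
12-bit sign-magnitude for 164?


Sign bit: 0 (positive)
Magnitude: 164 = 00010100100
= 000010100100


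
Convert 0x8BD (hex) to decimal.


Positional values:
Position 0: D × 16^0 = 13 × 1 = 13
Position 1: B × 16^1 = 11 × 16 = 176
Position 2: 8 × 16^2 = 8 × 256 = 2048
Sum = 13 + 176 + 2048
= 2237


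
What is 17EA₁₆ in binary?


Each hex digit → 4 binary bits:
  1 = 0001
  7 = 0111
  E = 1110
  A = 1010
Concatenate: 0001 0111 1110 1010
= 0001011111101010


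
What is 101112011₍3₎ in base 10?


Positional values (base 3):
  1 × 3^0 = 1 × 1 = 1
  1 × 3^1 = 1 × 3 = 3
  0 × 3^2 = 0 × 9 = 0
  2 × 3^3 = 2 × 27 = 54
  1 × 3^4 = 1 × 81 = 81
  1 × 3^5 = 1 × 243 = 243
  1 × 3^6 = 1 × 729 = 729
  0 × 3^7 = 0 × 2187 = 0
  1 × 3^8 = 1 × 6561 = 6561
Sum = 1 + 3 + 0 + 54 + 81 + 243 + 729 + 0 + 6561
= 7672


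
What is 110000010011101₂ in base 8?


Group into 3-bit groups: 110000010011101
  110 = 6
  000 = 0
  010 = 2
  011 = 3
  101 = 5
= 0o60235


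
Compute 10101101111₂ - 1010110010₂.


Align and subtract column by column (LSB to MSB, borrowing when needed):
  10101101111
- 01010110010
  -----------
  col 0: (1 - 0 borrow-in) - 0 → 1 - 0 = 1, borrow out 0
  col 1: (1 - 0 borrow-in) - 1 → 1 - 1 = 0, borrow out 0
  col 2: (1 - 0 borrow-in) - 0 → 1 - 0 = 1, borrow out 0
  col 3: (1 - 0 borrow-in) - 0 → 1 - 0 = 1, borrow out 0
  col 4: (0 - 0 borrow-in) - 1 → borrow from next column: (0+2) - 1 = 1, borrow out 1
  col 5: (1 - 1 borrow-in) - 1 → borrow from next column: (0+2) - 1 = 1, borrow out 1
  col 6: (1 - 1 borrow-in) - 0 → 0 - 0 = 0, borrow out 0
  col 7: (0 - 0 borrow-in) - 1 → borrow from next column: (0+2) - 1 = 1, borrow out 1
  col 8: (1 - 1 borrow-in) - 0 → 0 - 0 = 0, borrow out 0
  col 9: (0 - 0 borrow-in) - 1 → borrow from next column: (0+2) - 1 = 1, borrow out 1
  col 10: (1 - 1 borrow-in) - 0 → 0 - 0 = 0, borrow out 0
Reading bits MSB→LSB: 01010111101
Strip leading zeros: 1010111101
= 1010111101


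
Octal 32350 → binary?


Each octal digit → 3 binary bits:
  3 = 011
  2 = 010
  3 = 011
  5 = 101
  0 = 000
Concatenate: 011 010 011 101 000
= 011010011101000


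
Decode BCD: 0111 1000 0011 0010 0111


Each 4-bit group → digit:
  0111 → 7
  1000 → 8
  0011 → 3
  0010 → 2
  0111 → 7
= 78327


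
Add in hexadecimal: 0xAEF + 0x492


Align and add column by column (LSB to MSB, each column mod 16 with carry):
  0AEF
+ 0492
  ----
  col 0: F(15) + 2(2) + 0 (carry in) = 17 → 1(1), carry out 1
  col 1: E(14) + 9(9) + 1 (carry in) = 24 → 8(8), carry out 1
  col 2: A(10) + 4(4) + 1 (carry in) = 15 → F(15), carry out 0
  col 3: 0(0) + 0(0) + 0 (carry in) = 0 → 0(0), carry out 0
Reading digits MSB→LSB: 0F81
Strip leading zeros: F81
= 0xF81


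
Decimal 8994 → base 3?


Divide by 3 repeatedly:
8994 ÷ 3 = 2998 remainder 0
2998 ÷ 3 = 999 remainder 1
999 ÷ 3 = 333 remainder 0
333 ÷ 3 = 111 remainder 0
111 ÷ 3 = 37 remainder 0
37 ÷ 3 = 12 remainder 1
12 ÷ 3 = 4 remainder 0
4 ÷ 3 = 1 remainder 1
1 ÷ 3 = 0 remainder 1
Reading remainders bottom-up:
= 110100010


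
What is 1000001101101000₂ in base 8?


Group into 3-bit groups: 001000001101101000
  001 = 1
  000 = 0
  001 = 1
  101 = 5
  101 = 5
  000 = 0
= 0o101550


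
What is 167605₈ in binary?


Each octal digit → 3 binary bits:
  1 = 001
  6 = 110
  7 = 111
  6 = 110
  0 = 000
  5 = 101
Concatenate: 001 110 111 110 000 101
= 001110111110000101


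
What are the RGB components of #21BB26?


Hex: #21BB26
R = 21₁₆ = 33
G = BB₁₆ = 187
B = 26₁₆ = 38
= RGB(33, 187, 38)


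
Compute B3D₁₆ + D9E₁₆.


Align and add column by column (LSB to MSB, each column mod 16 with carry):
  0B3D
+ 0D9E
  ----
  col 0: D(13) + E(14) + 0 (carry in) = 27 → B(11), carry out 1
  col 1: 3(3) + 9(9) + 1 (carry in) = 13 → D(13), carry out 0
  col 2: B(11) + D(13) + 0 (carry in) = 24 → 8(8), carry out 1
  col 3: 0(0) + 0(0) + 1 (carry in) = 1 → 1(1), carry out 0
Reading digits MSB→LSB: 18DB
Strip leading zeros: 18DB
= 0x18DB
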